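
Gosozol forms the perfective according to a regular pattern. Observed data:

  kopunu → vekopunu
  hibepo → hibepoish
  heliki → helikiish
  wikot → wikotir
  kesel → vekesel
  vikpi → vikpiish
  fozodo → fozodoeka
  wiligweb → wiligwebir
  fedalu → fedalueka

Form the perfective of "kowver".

vekowver

"kowver" begins with k-. The stems beginning with k- (kopunu → vekopunu, kesel → vekesel) add the prefix ve-.
So kowver → vekowver.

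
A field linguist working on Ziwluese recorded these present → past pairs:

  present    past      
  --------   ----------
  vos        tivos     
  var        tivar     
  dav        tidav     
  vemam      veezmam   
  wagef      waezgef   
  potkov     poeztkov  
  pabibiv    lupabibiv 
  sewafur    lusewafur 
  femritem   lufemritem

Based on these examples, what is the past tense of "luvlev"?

dav and potkov both end in -v yet inflect differently (tidav, poeztkov), so the final letter is not what conditions the rule; the number of vowels is.
"luvlev" has 2 vowels. The stems with 2 vowels (vemam → veezmam, wagef → waezgef, potkov → poeztkov) insert -ez- after the first vowel.
The other patterns: stems with 1 vowel add the prefix ti-; stems with 3 vowels add the prefix lu-.
So luvlev → luezvlev.

luezvlev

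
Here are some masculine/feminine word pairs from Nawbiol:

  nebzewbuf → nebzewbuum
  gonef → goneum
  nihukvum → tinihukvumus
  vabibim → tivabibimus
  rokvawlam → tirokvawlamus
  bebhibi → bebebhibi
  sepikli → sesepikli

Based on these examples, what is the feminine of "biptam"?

tibiptamus

nebzewbuf and nihukvum both have last vowel 'u' yet inflect differently (nebzewbuum, tinihukvumus), so the last vowel is not what conditions the rule; the final letter is.
"biptam" ends in -m. The stems ending in -m (nihukvum → tinihukvumus, vabibim → tivabibimus, rokvawlam → tirokvawlamus) add ti- … -us around the stem.
The other patterns: stems ending in -f drop the final letter and add -um; stems ending in -i repeat the first consonant+vowel as a prefix.
So biptam → tibiptamus.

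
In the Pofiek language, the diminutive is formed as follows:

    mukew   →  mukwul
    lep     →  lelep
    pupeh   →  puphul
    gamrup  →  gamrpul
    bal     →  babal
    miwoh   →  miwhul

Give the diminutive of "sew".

lep and gamrup both end in -p yet inflect differently (lelep, gamrpul), so the final letter is not what conditions the rule; the number of vowels is.
"sew" has 1 vowel. The stems with 1 vowel (lep → lelep, bal → babal) repeat the first consonant+vowel as a prefix.
The other pattern: stems with 2 vowels delete the last vowel and add -ul.
So sew → sesew.

sesew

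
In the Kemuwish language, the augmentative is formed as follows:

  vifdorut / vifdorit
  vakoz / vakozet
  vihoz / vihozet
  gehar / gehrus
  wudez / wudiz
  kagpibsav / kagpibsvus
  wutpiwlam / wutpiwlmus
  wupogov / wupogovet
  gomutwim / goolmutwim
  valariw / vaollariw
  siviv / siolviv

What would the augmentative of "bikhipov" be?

wupogov and kagpibsav both end in -v yet inflect differently (wupogovet, kagpibsvus), so the final letter is not what conditions the rule; the last vowel is.
"bikhipov" has last vowel 'o'. The stems whose last vowel is 'o' (vihoz → vihozet, vakoz → vakozet, wupogov → wupogovet) add -et.
So bikhipov → bikhipovet.

bikhipovet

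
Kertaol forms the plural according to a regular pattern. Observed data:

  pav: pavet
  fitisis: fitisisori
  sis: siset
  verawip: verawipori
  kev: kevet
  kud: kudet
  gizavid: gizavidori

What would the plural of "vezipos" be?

veziposori

"vezipos" has 3 vowels. The stems with 3 vowels (fitisis → fitisisori, verawip → verawipori, gizavid → gizavidori) add -ori.
The other pattern: stems with 1 vowel add -et.
So vezipos → veziposori.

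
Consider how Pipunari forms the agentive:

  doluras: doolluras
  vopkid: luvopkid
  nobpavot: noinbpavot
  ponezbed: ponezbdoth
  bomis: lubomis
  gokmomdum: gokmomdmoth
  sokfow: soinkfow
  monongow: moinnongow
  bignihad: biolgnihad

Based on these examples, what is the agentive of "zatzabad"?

"zatzabad" has last vowel 'a'. The stems whose last vowel is 'a' (doluras → doolluras, bignihad → biolgnihad) insert -ol- after the first vowel.
So zatzabad → zaoltzabad.

zaoltzabad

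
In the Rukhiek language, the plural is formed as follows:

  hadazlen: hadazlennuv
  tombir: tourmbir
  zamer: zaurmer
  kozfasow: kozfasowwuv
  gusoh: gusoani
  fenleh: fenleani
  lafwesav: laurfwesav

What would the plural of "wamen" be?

fenleh and hadazlen both have last vowel 'e' yet inflect differently (fenleani, hadazlennuv), so the last vowel is not what conditions the rule; the final letter is.
"wamen" ends in -n. The one such stem in the data (hadazlen → hadazlennuv) doubles the final consonant and adds -uv (as does kozfasow), so the same rule applies.
So wamen → wamennuv.

wamennuv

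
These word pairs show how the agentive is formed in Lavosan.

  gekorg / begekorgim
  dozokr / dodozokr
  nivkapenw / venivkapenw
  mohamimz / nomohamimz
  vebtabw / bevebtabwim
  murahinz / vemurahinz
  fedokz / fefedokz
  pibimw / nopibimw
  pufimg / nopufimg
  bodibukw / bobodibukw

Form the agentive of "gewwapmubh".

pibimw and bodibukw both end in -w yet inflect differently (nopibimw, bobodibukw), so the final letter is not what conditions the rule; the second-to-last letter is.
"gewwapmubh" has second-to-last letter 'b'. The one such stem in the data (vebtabw → bevebtabwim) adds be- … -im around the stem, so the same rule applies.
So gewwapmubh → begewwapmubhim.

begewwapmubhim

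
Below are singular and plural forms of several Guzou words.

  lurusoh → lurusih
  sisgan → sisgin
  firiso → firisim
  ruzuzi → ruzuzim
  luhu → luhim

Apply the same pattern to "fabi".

fabim

"fabi" ends in a vowel. The stems ending in a vowel (firiso → firisim, ruzuzi → ruzuzim, luhu → luhim) drop the final letter and add -im.
The other pattern: stems ending in a consonant change the last vowel to 'i'.
So fabi → fabim.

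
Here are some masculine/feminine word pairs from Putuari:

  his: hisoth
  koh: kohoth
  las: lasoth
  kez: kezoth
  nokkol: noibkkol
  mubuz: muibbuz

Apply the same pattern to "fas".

kez and mubuz both end in -z yet inflect differently (kezoth, muibbuz), so the final letter is not what conditions the rule; the number of vowels is.
"fas" has 1 vowel. The stems with 1 vowel (his → hisoth, koh → kohoth, las → lasoth) add -oth.
So fas → fasoth.

fasoth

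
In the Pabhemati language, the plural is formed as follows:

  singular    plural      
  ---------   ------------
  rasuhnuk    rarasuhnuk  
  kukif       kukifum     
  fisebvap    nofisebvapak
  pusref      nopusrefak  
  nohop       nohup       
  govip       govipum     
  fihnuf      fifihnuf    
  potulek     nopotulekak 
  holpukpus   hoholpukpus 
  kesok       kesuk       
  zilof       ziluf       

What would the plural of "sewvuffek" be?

govip and fisebvap both end in -p yet inflect differently (govipum, nofisebvapak), so the final letter is not what conditions the rule; the last vowel is.
"sewvuffek" has last vowel 'e'. The stems whose last vowel is 'e' (potulek → nopotulekak, pusref → nopusrefak) add no- … -ak around the stem.
The other patterns: stems whose last vowel is 'i' add -um; stems whose last vowel is 'u' repeat the first consonant+vowel as a prefix; stems whose last vowel is 'o' change the last vowel to 'u'.
So sewvuffek → nosewvuffekak.

nosewvuffekak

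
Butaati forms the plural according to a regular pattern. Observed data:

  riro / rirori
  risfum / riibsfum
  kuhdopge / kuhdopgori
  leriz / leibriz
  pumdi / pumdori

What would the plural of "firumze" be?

"firumze" ends in a vowel. The stems ending in a vowel (pumdi → pumdori, riro → rirori, kuhdopge → kuhdopgori) drop the final letter and add -ori.
So firumze → firumzori.

firumzori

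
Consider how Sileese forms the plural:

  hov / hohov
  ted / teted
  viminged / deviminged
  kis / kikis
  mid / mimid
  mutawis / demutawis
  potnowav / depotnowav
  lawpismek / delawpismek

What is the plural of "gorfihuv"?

degorfihuv

mutawis and kis both end in -s yet inflect differently (demutawis, kikis), so the final letter is not what conditions the rule; the number of vowels is.
"gorfihuv" has 3 vowels. The stems with 3 vowels (viminged → deviminged, potnowav → depotnowav, mutawis → demutawis) add the prefix de-.
So gorfihuv → degorfihuv.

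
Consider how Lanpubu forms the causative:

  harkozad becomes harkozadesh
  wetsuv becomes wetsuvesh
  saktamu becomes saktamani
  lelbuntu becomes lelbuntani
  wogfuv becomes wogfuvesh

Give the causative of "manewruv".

"manewruv" ends in a consonant. The stems ending in a consonant (harkozad → harkozadesh, wetsuv → wetsuvesh, wogfuv → wogfuvesh) add -esh.
So manewruv → manewruvesh.

manewruvesh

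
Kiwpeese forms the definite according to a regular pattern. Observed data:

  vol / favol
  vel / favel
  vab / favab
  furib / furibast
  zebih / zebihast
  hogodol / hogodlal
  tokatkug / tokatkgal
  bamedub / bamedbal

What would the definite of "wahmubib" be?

wahmubbal

vab and furib both end in -b yet inflect differently (favab, furibast), so the final letter is not what conditions the rule; the number of vowels is.
"wahmubib" has 3 vowels. The stems with 3 vowels (hogodol → hogodlal, tokatkug → tokatkgal, bamedub → bamedbal) delete the last vowel and add -al.
So wahmubib → wahmubbal.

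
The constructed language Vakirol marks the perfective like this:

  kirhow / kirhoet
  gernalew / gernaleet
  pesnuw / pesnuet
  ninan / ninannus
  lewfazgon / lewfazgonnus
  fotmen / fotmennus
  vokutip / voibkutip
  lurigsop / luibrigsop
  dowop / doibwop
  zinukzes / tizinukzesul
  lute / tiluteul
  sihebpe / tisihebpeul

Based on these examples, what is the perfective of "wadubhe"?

tiwadubheul

"wadubhe" ends in -e. The stems ending in -e (lute → tiluteul, sihebpe → tisihebpeul) add ti- … -ul around the stem.
The other patterns: stems ending in -w drop the final letter and add -et; stems ending in -n double the final consonant and add -us; stems ending in -p insert -ib- after the first vowel.
So wadubhe → tiwadubheul.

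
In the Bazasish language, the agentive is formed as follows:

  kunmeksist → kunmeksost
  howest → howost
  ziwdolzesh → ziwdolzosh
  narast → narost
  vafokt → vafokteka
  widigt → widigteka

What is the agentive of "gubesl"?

kunmeksist and vafokt both end in -t yet inflect differently (kunmeksost, vafokteka), so the final letter is not what conditions the rule; the second-to-last letter is.
"gubesl" has second-to-last letter 's'. The stems whose second-to-last letter is 's' (kunmeksist → kunmeksost, howest → howost, ziwdolzesh → ziwdolzosh) change the last vowel to 'o'.
So gubesl → gubosl.

gubosl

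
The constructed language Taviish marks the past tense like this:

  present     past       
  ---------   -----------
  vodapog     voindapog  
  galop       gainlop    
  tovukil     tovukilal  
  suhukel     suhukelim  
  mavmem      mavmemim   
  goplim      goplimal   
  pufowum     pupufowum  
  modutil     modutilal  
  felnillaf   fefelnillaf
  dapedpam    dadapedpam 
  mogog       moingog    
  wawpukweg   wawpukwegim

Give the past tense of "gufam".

gugufam

"gufam" has last vowel 'a'. The stems whose last vowel is 'a' (felnillaf → fefelnillaf, dapedpam → dadapedpam) repeat the first consonant+vowel as a prefix.
So gufam → gugufam.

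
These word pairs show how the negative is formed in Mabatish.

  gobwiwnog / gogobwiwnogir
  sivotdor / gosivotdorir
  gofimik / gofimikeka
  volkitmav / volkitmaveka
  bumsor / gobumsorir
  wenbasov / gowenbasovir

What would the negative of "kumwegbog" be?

wenbasov and volkitmav both end in -v yet inflect differently (gowenbasovir, volkitmaveka), so the final letter is not what conditions the rule; the last vowel is.
"kumwegbog" has last vowel 'o'. The stems whose last vowel is 'o' (gobwiwnog → gogobwiwnogir, sivotdor → gosivotdorir, wenbasov → gowenbasovir) add go- … -ir around the stem.
The other pattern: stems whose last vowel is 'a' or 'i' add -eka.
So kumwegbog → gokumwegbogir.

gokumwegbogir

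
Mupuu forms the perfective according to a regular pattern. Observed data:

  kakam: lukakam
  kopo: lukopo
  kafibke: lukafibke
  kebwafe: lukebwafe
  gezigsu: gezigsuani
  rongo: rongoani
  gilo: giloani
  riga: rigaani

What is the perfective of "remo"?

kopo and rongo both end in -o yet inflect differently (lukopo, rongoani), so the final letter is not what conditions the rule; the first letter is.
"remo" begins with r-. The stems beginning with r- (rongo → rongoani, riga → rigaani) add -ani.
So remo → remoani.

remoani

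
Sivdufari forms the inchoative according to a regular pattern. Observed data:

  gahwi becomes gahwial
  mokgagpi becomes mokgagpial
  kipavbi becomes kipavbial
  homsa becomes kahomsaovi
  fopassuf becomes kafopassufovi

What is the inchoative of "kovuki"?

kovukial

"kovuki" ends in -i. The stems ending in -i (gahwi → gahwial, kipavbi → kipavbial, mokgagpi → mokgagpial) add -al.
So kovuki → kovukial.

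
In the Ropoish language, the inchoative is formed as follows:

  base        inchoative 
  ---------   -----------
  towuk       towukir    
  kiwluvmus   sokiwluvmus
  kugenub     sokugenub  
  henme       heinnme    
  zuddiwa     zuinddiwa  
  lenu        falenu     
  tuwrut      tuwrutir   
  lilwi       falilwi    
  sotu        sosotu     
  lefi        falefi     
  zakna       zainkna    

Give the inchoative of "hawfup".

"hawfup" begins with h-. The one such stem in the data (henme → heinnme) inserts -in- after the first vowel (as do zakna, zuddiwa), so the same rule applies.
So hawfup → hainwfup.

hainwfup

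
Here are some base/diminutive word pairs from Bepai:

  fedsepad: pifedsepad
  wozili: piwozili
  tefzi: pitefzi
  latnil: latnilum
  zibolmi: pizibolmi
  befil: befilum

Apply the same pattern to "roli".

piroli

"roli" ends in -i. The stems ending in -i (tefzi → pitefzi, wozili → piwozili, zibolmi → pizibolmi) add the prefix pi-.
The other pattern: stems ending in -l add -um.
So roli → piroli.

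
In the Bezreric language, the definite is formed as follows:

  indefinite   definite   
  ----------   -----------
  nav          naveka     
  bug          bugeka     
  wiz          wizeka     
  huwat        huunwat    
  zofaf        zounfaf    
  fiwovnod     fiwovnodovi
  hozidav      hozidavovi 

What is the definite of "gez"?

nav and hozidav both end in -v yet inflect differently (naveka, hozidavovi), so the final letter is not what conditions the rule; the number of vowels is.
"gez" has 1 vowel. The stems with 1 vowel (nav → naveka, bug → bugeka, wiz → wizeka) add -eka.
So gez → gezeka.

gezeka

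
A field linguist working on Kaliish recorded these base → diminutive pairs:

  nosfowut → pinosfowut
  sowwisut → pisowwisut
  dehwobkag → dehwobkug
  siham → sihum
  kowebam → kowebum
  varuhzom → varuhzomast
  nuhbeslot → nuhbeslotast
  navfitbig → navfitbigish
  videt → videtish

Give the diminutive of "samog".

samogast

siham and varuhzom both end in -m yet inflect differently (sihum, varuhzomast), so the final letter is not what conditions the rule; the last vowel is.
"samog" has last vowel 'o'. The stems whose last vowel is 'o' (varuhzom → varuhzomast, nuhbeslot → nuhbeslotast) add -ast.
So samog → samogast.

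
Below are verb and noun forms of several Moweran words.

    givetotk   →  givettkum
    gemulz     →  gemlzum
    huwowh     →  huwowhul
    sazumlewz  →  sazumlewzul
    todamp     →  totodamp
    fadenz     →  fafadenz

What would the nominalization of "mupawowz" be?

gemulz and sazumlewz both end in -z yet inflect differently (gemlzum, sazumlewzul), so the final letter is not what conditions the rule; the second-to-last letter is.
"mupawowz" has second-to-last letter 'w'. The stems whose second-to-last letter is 'w' (huwowh → huwowhul, sazumlewz → sazumlewzul) add -ul.
So mupawowz → mupawowzul.

mupawowzul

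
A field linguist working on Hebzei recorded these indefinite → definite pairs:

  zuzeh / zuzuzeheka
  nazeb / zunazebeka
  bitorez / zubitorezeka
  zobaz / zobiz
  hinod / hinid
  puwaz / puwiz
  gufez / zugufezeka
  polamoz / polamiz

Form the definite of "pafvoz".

gufez and polamoz both end in -z yet inflect differently (zugufezeka, polamiz), so the final letter is not what conditions the rule; the last vowel is.
"pafvoz" has last vowel 'o'. The stems whose last vowel is 'o' (polamoz → polamiz, hinod → hinid) change the last vowel to 'i'.
So pafvoz → pafviz.

pafviz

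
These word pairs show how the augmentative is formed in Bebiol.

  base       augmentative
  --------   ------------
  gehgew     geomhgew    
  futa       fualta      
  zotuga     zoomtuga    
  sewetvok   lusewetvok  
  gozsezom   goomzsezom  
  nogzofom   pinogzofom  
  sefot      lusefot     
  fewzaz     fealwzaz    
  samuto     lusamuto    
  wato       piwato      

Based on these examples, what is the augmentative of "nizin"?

samuto and wato both end in -o yet inflect differently (lusamuto, piwato), so the final letter is not what conditions the rule; the first letter is.
"nizin" begins with n-. The one such stem in the data (nogzofom → pinogzofom) adds the prefix pi-, so the same rule applies.
So nizin → pinizin.

pinizin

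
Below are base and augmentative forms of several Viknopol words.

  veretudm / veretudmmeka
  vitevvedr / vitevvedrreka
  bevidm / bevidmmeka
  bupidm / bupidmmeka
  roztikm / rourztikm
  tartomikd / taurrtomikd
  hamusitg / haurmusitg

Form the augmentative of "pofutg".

pourfutg

veretudm and roztikm both end in -m yet inflect differently (veretudmmeka, rourztikm), so the final letter is not what conditions the rule; the second-to-last letter is.
"pofutg" has second-to-last letter 't'. The one such stem in the data (hamusitg → haurmusitg) inserts -ur- after the first vowel (as do roztikm, tartomikd), so the same rule applies.
The other pattern: stems whose second-to-last letter is 'd' double the final consonant and add -eka.
So pofutg → pourfutg.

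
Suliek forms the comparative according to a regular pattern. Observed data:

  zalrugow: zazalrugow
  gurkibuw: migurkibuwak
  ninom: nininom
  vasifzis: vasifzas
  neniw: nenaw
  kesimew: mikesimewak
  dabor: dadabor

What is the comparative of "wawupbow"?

zalrugow and neniw both end in -w yet inflect differently (zazalrugow, nenaw), so the final letter is not what conditions the rule; the last vowel is.
"wawupbow" has last vowel 'o'. The stems whose last vowel is 'o' (ninom → nininom, dabor → dadabor, zalrugow → zazalrugow) repeat the first consonant+vowel as a prefix.
So wawupbow → wawawupbow.

wawawupbow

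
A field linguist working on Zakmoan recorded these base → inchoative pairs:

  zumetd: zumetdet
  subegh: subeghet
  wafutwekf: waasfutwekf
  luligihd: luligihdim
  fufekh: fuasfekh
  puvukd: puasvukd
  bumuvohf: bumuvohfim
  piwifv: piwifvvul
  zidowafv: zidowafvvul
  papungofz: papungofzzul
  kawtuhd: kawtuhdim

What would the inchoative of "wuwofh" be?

"wuwofh" has second-to-last letter 'f'. The stems whose second-to-last letter is 'f' (zidowafv → zidowafvvul, papungofz → papungofzzul, piwifv → piwifvvul) double the final consonant and add -ul.
The other patterns: stems whose second-to-last letter is 'h' add -im; stems whose second-to-last letter is 'k' insert -as- after the first vowel; stems whose second-to-last letter is 'g' or 't' add -et.
So wuwofh → wuwofhhul.

wuwofhhul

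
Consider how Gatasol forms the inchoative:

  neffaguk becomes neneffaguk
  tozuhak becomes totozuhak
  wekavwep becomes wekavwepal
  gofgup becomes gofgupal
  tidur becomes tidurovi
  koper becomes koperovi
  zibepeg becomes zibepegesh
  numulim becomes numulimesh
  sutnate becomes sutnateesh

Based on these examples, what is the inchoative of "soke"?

"soke" ends in -e. The one such stem in the data (sutnate → sutnateesh) adds -esh, so the same rule applies.
So soke → sokeesh.

sokeesh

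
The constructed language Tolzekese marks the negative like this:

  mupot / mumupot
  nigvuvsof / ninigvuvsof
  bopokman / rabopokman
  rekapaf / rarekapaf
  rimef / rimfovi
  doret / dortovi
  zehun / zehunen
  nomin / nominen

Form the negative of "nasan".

nigvuvsof and rekapaf both end in -f yet inflect differently (ninigvuvsof, rarekapaf), so the final letter is not what conditions the rule; the last vowel is.
"nasan" has last vowel 'a'. The stems whose last vowel is 'a' (bopokman → rabopokman, rekapaf → rarekapaf) add the prefix ra-.
So nasan → ranasan.

ranasan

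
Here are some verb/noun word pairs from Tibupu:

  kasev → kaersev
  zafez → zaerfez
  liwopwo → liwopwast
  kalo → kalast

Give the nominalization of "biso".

kasev and kalo both begin with k- yet inflect differently (kaersev, kalast), so the first letter is not what conditions the rule; whether the stem ends in a vowel or a consonant is.
"biso" ends in a vowel. The stems ending in a vowel (liwopwo → liwopwast, kalo → kalast) drop the final letter and add -ast.
The other pattern: stems ending in a consonant insert -er- after the first vowel.
So biso → bisast.

bisast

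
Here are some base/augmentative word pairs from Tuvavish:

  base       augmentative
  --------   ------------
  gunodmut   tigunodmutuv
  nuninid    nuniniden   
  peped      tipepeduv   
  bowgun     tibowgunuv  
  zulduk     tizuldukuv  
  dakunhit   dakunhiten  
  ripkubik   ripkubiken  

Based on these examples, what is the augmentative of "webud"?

nuninid and peped both end in -d yet inflect differently (nuniniden, tipepeduv), so the final letter is not what conditions the rule; the last vowel is.
"webud" has last vowel 'u'. The stems whose last vowel is 'u' (bowgun → tibowgunuv, zulduk → tizuldukuv, gunodmut → tigunodmutuv) add ti- … -uv around the stem.
The other pattern: stems whose last vowel is 'i' add -en.
So webud → tiwebuduv.

tiwebuduv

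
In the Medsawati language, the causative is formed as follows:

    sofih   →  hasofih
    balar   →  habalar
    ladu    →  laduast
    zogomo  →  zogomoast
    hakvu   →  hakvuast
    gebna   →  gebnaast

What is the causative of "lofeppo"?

lofeppoast

balar and gebna both have last vowel 'a' yet inflect differently (habalar, gebnaast), so the last vowel is not what conditions the rule; whether the stem ends in a vowel or a consonant is.
"lofeppo" ends in a vowel. The stems ending in a vowel (ladu → laduast, zogomo → zogomoast, hakvu → hakvuast) add -ast.
So lofeppo → lofeppoast.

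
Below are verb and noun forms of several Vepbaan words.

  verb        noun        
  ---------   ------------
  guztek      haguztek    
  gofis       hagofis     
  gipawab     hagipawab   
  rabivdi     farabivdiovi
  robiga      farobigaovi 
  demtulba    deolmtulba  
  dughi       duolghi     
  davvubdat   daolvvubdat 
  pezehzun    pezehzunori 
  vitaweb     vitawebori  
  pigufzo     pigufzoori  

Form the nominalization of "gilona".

robiga and demtulba both end in -a yet inflect differently (farobigaovi, deolmtulba), so the final letter is not what conditions the rule; the first letter is.
"gilona" begins with g-. The stems beginning with g- (guztek → haguztek, gofis → hagofis, gipawab → hagipawab) add the prefix ha-.
So gilona → hagilona.

hagilona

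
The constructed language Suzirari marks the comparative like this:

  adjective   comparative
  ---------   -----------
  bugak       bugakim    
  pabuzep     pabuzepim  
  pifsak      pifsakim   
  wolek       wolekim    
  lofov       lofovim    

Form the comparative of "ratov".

Every pair shown (bugak → bugakim, pabuzep → pabuzepim, pifsak → pifsakim, …) follows the same rule: add -im.
So ratov → ratovim.

ratovim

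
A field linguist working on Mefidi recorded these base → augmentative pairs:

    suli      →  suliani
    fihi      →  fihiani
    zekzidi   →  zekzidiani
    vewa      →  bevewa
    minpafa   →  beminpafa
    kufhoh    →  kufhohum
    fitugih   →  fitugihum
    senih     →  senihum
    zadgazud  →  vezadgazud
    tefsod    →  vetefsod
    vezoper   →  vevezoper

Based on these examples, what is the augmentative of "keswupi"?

keswupiani

suli and fitugih both have last vowel 'i' yet inflect differently (suliani, fitugihum), so the last vowel is not what conditions the rule; the final letter is.
"keswupi" ends in -i. The stems ending in -i (suli → suliani, fihi → fihiani, zekzidi → zekzidiani) add -ani.
The other patterns: stems ending in -a add the prefix be-; stems ending in -h add -um; stems ending in -d or -r add the prefix ve-.
So keswupi → keswupiani.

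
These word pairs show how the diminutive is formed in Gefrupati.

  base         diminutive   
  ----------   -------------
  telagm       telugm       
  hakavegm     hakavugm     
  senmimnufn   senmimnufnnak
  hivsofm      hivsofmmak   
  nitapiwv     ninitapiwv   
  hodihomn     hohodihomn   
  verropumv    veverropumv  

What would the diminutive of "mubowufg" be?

mubowufggak

telagm and hivsofm both end in -m yet inflect differently (telugm, hivsofmmak), so the final letter is not what conditions the rule; the second-to-last letter is.
"mubowufg" has second-to-last letter 'f'. The stems whose second-to-last letter is 'f' (senmimnufn → senmimnufnnak, hivsofm → hivsofmmak) double the final consonant and add -ak.
So mubowufg → mubowufggak.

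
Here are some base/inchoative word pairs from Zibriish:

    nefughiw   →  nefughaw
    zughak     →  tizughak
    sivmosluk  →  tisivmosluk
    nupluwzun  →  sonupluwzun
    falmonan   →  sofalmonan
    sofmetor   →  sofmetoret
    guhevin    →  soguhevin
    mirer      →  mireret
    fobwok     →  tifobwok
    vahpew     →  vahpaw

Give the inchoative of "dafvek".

sofmetor and fobwok both have last vowel 'o' yet inflect differently (sofmetoret, tifobwok), so the last vowel is not what conditions the rule; the final letter is.
"dafvek" ends in -k. The stems ending in -k (fobwok → tifobwok, sivmosluk → tisivmosluk, zughak → tizughak) add the prefix ti-.
The other patterns: stems ending in -r add -et; stems ending in -w change the last vowel to 'a'; stems ending in -n add the prefix so-.
So dafvek → tidafvek.

tidafvek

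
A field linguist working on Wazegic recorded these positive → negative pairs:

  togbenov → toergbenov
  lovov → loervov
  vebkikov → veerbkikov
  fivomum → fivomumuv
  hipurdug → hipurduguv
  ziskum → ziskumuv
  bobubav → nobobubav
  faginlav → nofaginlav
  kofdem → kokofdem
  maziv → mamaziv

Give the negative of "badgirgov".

baerdgirgov

togbenov and bobubav both end in -v yet inflect differently (toergbenov, nobobubav), so the final letter is not what conditions the rule; the last vowel is.
"badgirgov" has last vowel 'o'. The stems whose last vowel is 'o' (togbenov → toergbenov, lovov → loervov, vebkikov → veerbkikov) insert -er- after the first vowel.
The other patterns: stems whose last vowel is 'u' add -uv; stems whose last vowel is 'a' add the prefix no-; stems whose last vowel is 'e' or 'i' repeat the first consonant+vowel as a prefix.
So badgirgov → baerdgirgov.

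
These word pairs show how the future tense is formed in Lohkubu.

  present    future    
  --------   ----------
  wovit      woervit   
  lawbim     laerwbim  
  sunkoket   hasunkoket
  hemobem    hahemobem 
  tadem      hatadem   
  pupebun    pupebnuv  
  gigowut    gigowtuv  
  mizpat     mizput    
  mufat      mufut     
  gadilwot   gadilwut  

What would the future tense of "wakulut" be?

wakultuv

"wakulut" has last vowel 'u'. The stems whose last vowel is 'u' (pupebun → pupebnuv, gigowut → gigowtuv) delete the last vowel and add -uv.
The other patterns: stems whose last vowel is 'i' insert -er- after the first vowel; stems whose last vowel is 'e' add the prefix ha-; stems whose last vowel is 'a' or 'o' change the last vowel to 'u'.
So wakulut → wakultuv.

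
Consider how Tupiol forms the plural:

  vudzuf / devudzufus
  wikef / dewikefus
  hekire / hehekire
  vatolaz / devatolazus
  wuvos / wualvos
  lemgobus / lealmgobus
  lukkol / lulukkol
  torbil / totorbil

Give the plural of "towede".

vudzuf and lemgobus both have last vowel 'u' yet inflect differently (devudzufus, lealmgobus), so the last vowel is not what conditions the rule; the final letter is.
"towede" ends in -e. The one such stem in the data (hekire → hehekire) repeats the first consonant+vowel as a prefix (as do torbil, lukkol), so the same rule applies.
The other patterns: stems ending in -f or -z add de- … -us around the stem; stems ending in -s insert -al- after the first vowel.
So towede → totowede.

totowede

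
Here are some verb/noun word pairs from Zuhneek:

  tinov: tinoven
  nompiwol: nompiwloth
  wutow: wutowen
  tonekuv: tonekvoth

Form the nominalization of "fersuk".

tonekuv and tinov both end in -v yet inflect differently (tonekvoth, tinoven), so the final letter is not what conditions the rule; the number of vowels is.
"fersuk" has 2 vowels. The stems with 2 vowels (tinov → tinoven, wutow → wutowen) add -en.
The other pattern: stems with 3 vowels delete the last vowel and add -oth.
So fersuk → fersuken.

fersuken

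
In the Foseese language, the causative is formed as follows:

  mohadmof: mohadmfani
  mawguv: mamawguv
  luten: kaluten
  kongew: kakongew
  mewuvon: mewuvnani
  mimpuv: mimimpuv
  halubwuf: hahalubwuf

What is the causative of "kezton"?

keztnani

halubwuf and mohadmof both end in -f yet inflect differently (hahalubwuf, mohadmfani), so the final letter is not what conditions the rule; the last vowel is.
"kezton" has last vowel 'o'. The stems whose last vowel is 'o' (mohadmof → mohadmfani, mewuvon → mewuvnani) delete the last vowel and add -ani.
The other patterns: stems whose last vowel is 'e' add the prefix ka-; stems whose last vowel is 'u' repeat the first consonant+vowel as a prefix.
So kezton → keztnani.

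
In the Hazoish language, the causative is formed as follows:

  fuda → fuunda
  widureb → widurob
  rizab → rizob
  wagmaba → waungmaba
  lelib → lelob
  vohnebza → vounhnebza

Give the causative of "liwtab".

liwtob

"liwtab" ends in -b. The stems ending in -b (lelib → lelob, widureb → widurob, rizab → rizob) change the last vowel to 'o'.
So liwtab → liwtob.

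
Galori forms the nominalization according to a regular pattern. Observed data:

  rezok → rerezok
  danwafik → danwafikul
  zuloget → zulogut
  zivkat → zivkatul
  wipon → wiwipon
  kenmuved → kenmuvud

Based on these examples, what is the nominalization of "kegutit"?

kegutitul

rezok and danwafik both end in -k yet inflect differently (rerezok, danwafikul), so the final letter is not what conditions the rule; the last vowel is.
"kegutit" has last vowel 'i'. The one such stem in the data (danwafik → danwafikul) adds -ul, so the same rule applies.
So kegutit → kegutitul.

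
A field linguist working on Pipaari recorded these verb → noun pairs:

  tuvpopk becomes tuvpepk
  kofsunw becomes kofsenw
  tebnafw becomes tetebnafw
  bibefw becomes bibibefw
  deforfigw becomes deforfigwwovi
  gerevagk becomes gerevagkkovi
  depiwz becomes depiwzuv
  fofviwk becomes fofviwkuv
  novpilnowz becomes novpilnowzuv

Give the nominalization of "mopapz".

"mopapz" has second-to-last letter 'p'. The one such stem in the data (tuvpopk → tuvpepk) changes the last vowel to 'e' (as does kofsunw), so the same rule applies.
So mopapz → mopepz.

mopepz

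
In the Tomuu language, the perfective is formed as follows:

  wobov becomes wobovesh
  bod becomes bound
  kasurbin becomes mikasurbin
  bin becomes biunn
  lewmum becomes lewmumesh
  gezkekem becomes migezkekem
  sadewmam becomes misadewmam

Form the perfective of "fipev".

fipevesh

lewmum and gezkekem both end in -m yet inflect differently (lewmumesh, migezkekem), so the final letter is not what conditions the rule; the number of vowels is.
"fipev" has 2 vowels. The stems with 2 vowels (wobov → wobovesh, lewmum → lewmumesh) add -esh.
The other patterns: stems with 1 vowel insert -un- after the first vowel; stems with 3 vowels add the prefix mi-.
So fipev → fipevesh.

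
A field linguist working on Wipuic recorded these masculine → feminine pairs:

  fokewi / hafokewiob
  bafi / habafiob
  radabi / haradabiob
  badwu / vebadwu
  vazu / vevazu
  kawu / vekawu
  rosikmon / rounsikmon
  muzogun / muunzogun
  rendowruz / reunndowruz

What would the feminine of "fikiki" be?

hafikikiob

"fikiki" ends in -i. The stems ending in -i (fokewi → hafokewiob, bafi → habafiob, radabi → haradabiob) add ha- … -ob around the stem.
The other patterns: stems ending in -u add the prefix ve-; stems ending in -n or -z insert -un- after the first vowel.
So fikiki → hafikikiob.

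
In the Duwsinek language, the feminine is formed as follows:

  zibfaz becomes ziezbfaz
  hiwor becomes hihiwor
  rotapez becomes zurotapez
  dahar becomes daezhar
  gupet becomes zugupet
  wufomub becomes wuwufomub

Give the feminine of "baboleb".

zubaboleb

rotapez and zibfaz both end in -z yet inflect differently (zurotapez, ziezbfaz), so the final letter is not what conditions the rule; the last vowel is.
"baboleb" has last vowel 'e'. The stems whose last vowel is 'e' (rotapez → zurotapez, gupet → zugupet) add the prefix zu-.
The other patterns: stems whose last vowel is 'o' or 'u' repeat the first consonant+vowel as a prefix; stems whose last vowel is 'a' insert -ez- after the first vowel.
So baboleb → zubaboleb.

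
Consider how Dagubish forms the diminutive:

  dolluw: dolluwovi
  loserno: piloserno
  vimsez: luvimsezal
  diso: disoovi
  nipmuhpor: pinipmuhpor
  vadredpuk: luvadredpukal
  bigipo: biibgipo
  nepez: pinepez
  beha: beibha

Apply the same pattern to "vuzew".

diso and bigipo both end in -o yet inflect differently (disoovi, biibgipo), so the final letter is not what conditions the rule; the first letter is.
"vuzew" begins with v-. The stems beginning with v- (vimsez → luvimsezal, vadredpuk → luvadredpukal) add lu- … -al around the stem.
The other patterns: stems beginning with d- add -ovi; stems beginning with b- insert -ib- after the first vowel; stems beginning with l- or n- add the prefix pi-.
So vuzew → luvuzewal.

luvuzewal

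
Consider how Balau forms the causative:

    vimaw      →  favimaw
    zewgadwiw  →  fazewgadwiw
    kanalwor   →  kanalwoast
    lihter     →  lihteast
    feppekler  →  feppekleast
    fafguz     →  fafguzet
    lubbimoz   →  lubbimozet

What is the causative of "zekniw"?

"zekniw" ends in -w. The stems ending in -w (vimaw → favimaw, zewgadwiw → fazewgadwiw) add the prefix fa-.
The other patterns: stems ending in -r drop the final letter and add -ast; stems ending in -z add -et.
So zekniw → fazekniw.

fazekniw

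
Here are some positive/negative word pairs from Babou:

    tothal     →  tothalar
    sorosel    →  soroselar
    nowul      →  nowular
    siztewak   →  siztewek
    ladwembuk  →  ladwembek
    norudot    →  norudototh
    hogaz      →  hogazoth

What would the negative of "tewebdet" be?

tothal and siztewak both have last vowel 'a' yet inflect differently (tothalar, siztewek), so the last vowel is not what conditions the rule; the final letter is.
"tewebdet" ends in -t. The one such stem in the data (norudot → norudototh) adds -oth, so the same rule applies.
The other patterns: stems ending in -l add -ar; stems ending in -k change the last vowel to 'e'.
So tewebdet → tewebdetoth.

tewebdetoth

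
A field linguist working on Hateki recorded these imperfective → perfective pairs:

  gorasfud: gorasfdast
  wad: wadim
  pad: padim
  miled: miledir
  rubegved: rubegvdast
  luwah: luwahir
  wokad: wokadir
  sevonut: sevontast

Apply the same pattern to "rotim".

rotimir

pad and miled both end in -d yet inflect differently (padim, miledir), so the final letter is not what conditions the rule; the number of vowels is.
"rotim" has 2 vowels. The stems with 2 vowels (miled → miledir, luwah → luwahir, wokad → wokadir) add -ir.
So rotim → rotimir.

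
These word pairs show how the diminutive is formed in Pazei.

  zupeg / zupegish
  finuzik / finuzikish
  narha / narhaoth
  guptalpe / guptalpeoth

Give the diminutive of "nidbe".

nidbeoth

zupeg and guptalpe both have last vowel 'e' yet inflect differently (zupegish, guptalpeoth), so the last vowel is not what conditions the rule; whether the stem ends in a vowel or a consonant is.
"nidbe" ends in a vowel. The stems ending in a vowel (narha → narhaoth, guptalpe → guptalpeoth) add -oth.
The other pattern: stems ending in a consonant add -ish.
So nidbe → nidbeoth.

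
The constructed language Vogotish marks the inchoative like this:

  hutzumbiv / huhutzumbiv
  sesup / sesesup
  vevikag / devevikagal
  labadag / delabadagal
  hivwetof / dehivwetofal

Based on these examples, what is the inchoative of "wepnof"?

hutzumbiv and hivwetof both begin with h- yet inflect differently (huhutzumbiv, dehivwetofal), so the first letter is not what conditions the rule; the final letter is.
"wepnof" ends in -f. The one such stem in the data (hivwetof → dehivwetofal) adds de- … -al around the stem, so the same rule applies.
So wepnof → dewepnofal.

dewepnofal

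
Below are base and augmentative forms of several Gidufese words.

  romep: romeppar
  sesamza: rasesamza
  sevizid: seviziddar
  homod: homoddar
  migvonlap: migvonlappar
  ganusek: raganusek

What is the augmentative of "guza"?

romep and ganusek both have last vowel 'e' yet inflect differently (romeppar, raganusek), so the last vowel is not what conditions the rule; the final letter is.
"guza" ends in -a. The one such stem in the data (sesamza → rasesamza) adds the prefix ra-, so the same rule applies.
The other pattern: stems ending in -d or -p double the final consonant and add -ar.
So guza → raguza.

raguza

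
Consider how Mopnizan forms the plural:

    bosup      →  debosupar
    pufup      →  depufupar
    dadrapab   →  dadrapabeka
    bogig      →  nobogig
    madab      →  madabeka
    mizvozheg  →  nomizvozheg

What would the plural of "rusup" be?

derusupar

bogig and bosup both begin with b- yet inflect differently (nobogig, debosupar), so the first letter is not what conditions the rule; the final letter is.
"rusup" ends in -p. The stems ending in -p (bosup → debosupar, pufup → depufupar) add de- … -ar around the stem.
The other patterns: stems ending in -g add the prefix no-; stems ending in -b add -eka.
So rusup → derusupar.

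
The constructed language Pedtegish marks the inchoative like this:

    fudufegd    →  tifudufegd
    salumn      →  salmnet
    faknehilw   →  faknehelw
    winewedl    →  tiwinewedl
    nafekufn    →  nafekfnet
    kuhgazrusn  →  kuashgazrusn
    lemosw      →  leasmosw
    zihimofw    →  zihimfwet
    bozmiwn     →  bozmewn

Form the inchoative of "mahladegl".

faknehilw and lemosw both end in -w yet inflect differently (faknehelw, leasmosw), so the final letter is not what conditions the rule; the second-to-last letter is.
"mahladegl" has second-to-last letter 'g'. The one such stem in the data (fudufegd → tifudufegd) adds the prefix ti-, so the same rule applies.
The other patterns: stems whose second-to-last letter is 'l' or 'w' change the last vowel to 'e'; stems whose second-to-last letter is 's' insert -as- after the first vowel; stems whose second-to-last letter is 'f' or 'm' delete the last vowel and add -et.
So mahladegl → timahladegl.

timahladegl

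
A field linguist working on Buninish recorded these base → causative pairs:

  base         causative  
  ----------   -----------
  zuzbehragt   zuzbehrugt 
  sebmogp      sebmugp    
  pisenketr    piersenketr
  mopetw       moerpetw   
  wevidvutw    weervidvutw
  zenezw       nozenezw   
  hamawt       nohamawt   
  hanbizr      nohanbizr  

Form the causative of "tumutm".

tuermutm

"tumutm" has second-to-last letter 't'. The stems whose second-to-last letter is 't' (pisenketr → piersenketr, mopetw → moerpetw, wevidvutw → weervidvutw) insert -er- after the first vowel.
The other patterns: stems whose second-to-last letter is 'g' change the last vowel to 'u'; stems whose second-to-last letter is 'w' or 'z' add the prefix no-.
So tumutm → tuermutm.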